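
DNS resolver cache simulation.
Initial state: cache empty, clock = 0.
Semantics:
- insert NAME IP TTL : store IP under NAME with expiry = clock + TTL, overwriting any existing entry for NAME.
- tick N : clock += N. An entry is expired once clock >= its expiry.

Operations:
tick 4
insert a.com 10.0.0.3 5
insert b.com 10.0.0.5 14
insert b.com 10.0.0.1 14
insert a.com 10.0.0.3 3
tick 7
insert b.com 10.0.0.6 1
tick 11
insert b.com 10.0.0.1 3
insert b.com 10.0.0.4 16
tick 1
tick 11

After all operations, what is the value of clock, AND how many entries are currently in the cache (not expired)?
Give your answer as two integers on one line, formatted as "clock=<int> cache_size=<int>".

Answer: clock=34 cache_size=1

Derivation:
Op 1: tick 4 -> clock=4.
Op 2: insert a.com -> 10.0.0.3 (expiry=4+5=9). clock=4
Op 3: insert b.com -> 10.0.0.5 (expiry=4+14=18). clock=4
Op 4: insert b.com -> 10.0.0.1 (expiry=4+14=18). clock=4
Op 5: insert a.com -> 10.0.0.3 (expiry=4+3=7). clock=4
Op 6: tick 7 -> clock=11. purged={a.com}
Op 7: insert b.com -> 10.0.0.6 (expiry=11+1=12). clock=11
Op 8: tick 11 -> clock=22. purged={b.com}
Op 9: insert b.com -> 10.0.0.1 (expiry=22+3=25). clock=22
Op 10: insert b.com -> 10.0.0.4 (expiry=22+16=38). clock=22
Op 11: tick 1 -> clock=23.
Op 12: tick 11 -> clock=34.
Final clock = 34
Final cache (unexpired): {b.com} -> size=1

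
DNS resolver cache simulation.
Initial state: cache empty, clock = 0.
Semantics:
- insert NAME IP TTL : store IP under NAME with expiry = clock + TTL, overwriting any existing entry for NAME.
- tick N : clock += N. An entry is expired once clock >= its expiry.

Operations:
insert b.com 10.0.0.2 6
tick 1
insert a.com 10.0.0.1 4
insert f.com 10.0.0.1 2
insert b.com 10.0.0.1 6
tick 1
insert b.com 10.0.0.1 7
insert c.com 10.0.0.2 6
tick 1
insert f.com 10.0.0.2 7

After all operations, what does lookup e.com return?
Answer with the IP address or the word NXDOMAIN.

Answer: NXDOMAIN

Derivation:
Op 1: insert b.com -> 10.0.0.2 (expiry=0+6=6). clock=0
Op 2: tick 1 -> clock=1.
Op 3: insert a.com -> 10.0.0.1 (expiry=1+4=5). clock=1
Op 4: insert f.com -> 10.0.0.1 (expiry=1+2=3). clock=1
Op 5: insert b.com -> 10.0.0.1 (expiry=1+6=7). clock=1
Op 6: tick 1 -> clock=2.
Op 7: insert b.com -> 10.0.0.1 (expiry=2+7=9). clock=2
Op 8: insert c.com -> 10.0.0.2 (expiry=2+6=8). clock=2
Op 9: tick 1 -> clock=3. purged={f.com}
Op 10: insert f.com -> 10.0.0.2 (expiry=3+7=10). clock=3
lookup e.com: not in cache (expired or never inserted)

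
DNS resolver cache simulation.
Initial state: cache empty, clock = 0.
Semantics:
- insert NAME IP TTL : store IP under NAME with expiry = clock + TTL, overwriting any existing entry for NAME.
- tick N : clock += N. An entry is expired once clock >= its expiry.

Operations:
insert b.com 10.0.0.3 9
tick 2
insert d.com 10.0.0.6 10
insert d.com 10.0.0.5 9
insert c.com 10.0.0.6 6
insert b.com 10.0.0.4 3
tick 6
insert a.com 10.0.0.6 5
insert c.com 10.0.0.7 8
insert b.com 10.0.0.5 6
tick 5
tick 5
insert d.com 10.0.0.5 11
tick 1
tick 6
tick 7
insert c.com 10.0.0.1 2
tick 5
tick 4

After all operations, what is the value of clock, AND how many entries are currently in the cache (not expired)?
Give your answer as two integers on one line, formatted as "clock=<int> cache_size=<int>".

Op 1: insert b.com -> 10.0.0.3 (expiry=0+9=9). clock=0
Op 2: tick 2 -> clock=2.
Op 3: insert d.com -> 10.0.0.6 (expiry=2+10=12). clock=2
Op 4: insert d.com -> 10.0.0.5 (expiry=2+9=11). clock=2
Op 5: insert c.com -> 10.0.0.6 (expiry=2+6=8). clock=2
Op 6: insert b.com -> 10.0.0.4 (expiry=2+3=5). clock=2
Op 7: tick 6 -> clock=8. purged={b.com,c.com}
Op 8: insert a.com -> 10.0.0.6 (expiry=8+5=13). clock=8
Op 9: insert c.com -> 10.0.0.7 (expiry=8+8=16). clock=8
Op 10: insert b.com -> 10.0.0.5 (expiry=8+6=14). clock=8
Op 11: tick 5 -> clock=13. purged={a.com,d.com}
Op 12: tick 5 -> clock=18. purged={b.com,c.com}
Op 13: insert d.com -> 10.0.0.5 (expiry=18+11=29). clock=18
Op 14: tick 1 -> clock=19.
Op 15: tick 6 -> clock=25.
Op 16: tick 7 -> clock=32. purged={d.com}
Op 17: insert c.com -> 10.0.0.1 (expiry=32+2=34). clock=32
Op 18: tick 5 -> clock=37. purged={c.com}
Op 19: tick 4 -> clock=41.
Final clock = 41
Final cache (unexpired): {} -> size=0

Answer: clock=41 cache_size=0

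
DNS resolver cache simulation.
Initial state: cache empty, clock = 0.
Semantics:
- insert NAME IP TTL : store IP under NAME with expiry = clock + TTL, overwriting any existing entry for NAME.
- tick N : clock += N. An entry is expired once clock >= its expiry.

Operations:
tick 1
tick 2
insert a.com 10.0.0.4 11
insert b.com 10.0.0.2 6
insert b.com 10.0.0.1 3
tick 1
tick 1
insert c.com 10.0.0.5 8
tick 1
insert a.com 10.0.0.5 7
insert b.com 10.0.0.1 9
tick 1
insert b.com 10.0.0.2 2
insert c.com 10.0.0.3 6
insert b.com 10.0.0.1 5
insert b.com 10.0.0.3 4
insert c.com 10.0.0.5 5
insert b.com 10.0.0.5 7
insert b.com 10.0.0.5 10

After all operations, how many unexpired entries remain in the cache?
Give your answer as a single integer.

Answer: 3

Derivation:
Op 1: tick 1 -> clock=1.
Op 2: tick 2 -> clock=3.
Op 3: insert a.com -> 10.0.0.4 (expiry=3+11=14). clock=3
Op 4: insert b.com -> 10.0.0.2 (expiry=3+6=9). clock=3
Op 5: insert b.com -> 10.0.0.1 (expiry=3+3=6). clock=3
Op 6: tick 1 -> clock=4.
Op 7: tick 1 -> clock=5.
Op 8: insert c.com -> 10.0.0.5 (expiry=5+8=13). clock=5
Op 9: tick 1 -> clock=6. purged={b.com}
Op 10: insert a.com -> 10.0.0.5 (expiry=6+7=13). clock=6
Op 11: insert b.com -> 10.0.0.1 (expiry=6+9=15). clock=6
Op 12: tick 1 -> clock=7.
Op 13: insert b.com -> 10.0.0.2 (expiry=7+2=9). clock=7
Op 14: insert c.com -> 10.0.0.3 (expiry=7+6=13). clock=7
Op 15: insert b.com -> 10.0.0.1 (expiry=7+5=12). clock=7
Op 16: insert b.com -> 10.0.0.3 (expiry=7+4=11). clock=7
Op 17: insert c.com -> 10.0.0.5 (expiry=7+5=12). clock=7
Op 18: insert b.com -> 10.0.0.5 (expiry=7+7=14). clock=7
Op 19: insert b.com -> 10.0.0.5 (expiry=7+10=17). clock=7
Final cache (unexpired): {a.com,b.com,c.com} -> size=3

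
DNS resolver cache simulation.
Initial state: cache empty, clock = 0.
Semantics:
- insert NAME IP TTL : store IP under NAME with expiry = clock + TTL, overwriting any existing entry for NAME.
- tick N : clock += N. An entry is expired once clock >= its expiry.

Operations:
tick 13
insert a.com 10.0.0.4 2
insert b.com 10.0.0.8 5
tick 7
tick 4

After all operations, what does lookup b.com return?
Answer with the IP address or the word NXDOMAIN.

Op 1: tick 13 -> clock=13.
Op 2: insert a.com -> 10.0.0.4 (expiry=13+2=15). clock=13
Op 3: insert b.com -> 10.0.0.8 (expiry=13+5=18). clock=13
Op 4: tick 7 -> clock=20. purged={a.com,b.com}
Op 5: tick 4 -> clock=24.
lookup b.com: not in cache (expired or never inserted)

Answer: NXDOMAIN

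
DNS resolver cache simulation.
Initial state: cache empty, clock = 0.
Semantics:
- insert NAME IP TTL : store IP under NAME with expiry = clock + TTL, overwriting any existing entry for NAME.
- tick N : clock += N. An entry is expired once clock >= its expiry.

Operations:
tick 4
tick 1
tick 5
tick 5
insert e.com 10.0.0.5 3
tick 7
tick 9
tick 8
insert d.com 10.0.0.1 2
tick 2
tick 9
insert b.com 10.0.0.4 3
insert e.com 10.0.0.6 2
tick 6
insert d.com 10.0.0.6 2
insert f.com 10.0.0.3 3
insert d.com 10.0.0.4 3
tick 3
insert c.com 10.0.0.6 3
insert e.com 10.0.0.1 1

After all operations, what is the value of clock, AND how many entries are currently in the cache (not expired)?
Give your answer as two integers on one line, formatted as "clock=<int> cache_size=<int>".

Answer: clock=59 cache_size=2

Derivation:
Op 1: tick 4 -> clock=4.
Op 2: tick 1 -> clock=5.
Op 3: tick 5 -> clock=10.
Op 4: tick 5 -> clock=15.
Op 5: insert e.com -> 10.0.0.5 (expiry=15+3=18). clock=15
Op 6: tick 7 -> clock=22. purged={e.com}
Op 7: tick 9 -> clock=31.
Op 8: tick 8 -> clock=39.
Op 9: insert d.com -> 10.0.0.1 (expiry=39+2=41). clock=39
Op 10: tick 2 -> clock=41. purged={d.com}
Op 11: tick 9 -> clock=50.
Op 12: insert b.com -> 10.0.0.4 (expiry=50+3=53). clock=50
Op 13: insert e.com -> 10.0.0.6 (expiry=50+2=52). clock=50
Op 14: tick 6 -> clock=56. purged={b.com,e.com}
Op 15: insert d.com -> 10.0.0.6 (expiry=56+2=58). clock=56
Op 16: insert f.com -> 10.0.0.3 (expiry=56+3=59). clock=56
Op 17: insert d.com -> 10.0.0.4 (expiry=56+3=59). clock=56
Op 18: tick 3 -> clock=59. purged={d.com,f.com}
Op 19: insert c.com -> 10.0.0.6 (expiry=59+3=62). clock=59
Op 20: insert e.com -> 10.0.0.1 (expiry=59+1=60). clock=59
Final clock = 59
Final cache (unexpired): {c.com,e.com} -> size=2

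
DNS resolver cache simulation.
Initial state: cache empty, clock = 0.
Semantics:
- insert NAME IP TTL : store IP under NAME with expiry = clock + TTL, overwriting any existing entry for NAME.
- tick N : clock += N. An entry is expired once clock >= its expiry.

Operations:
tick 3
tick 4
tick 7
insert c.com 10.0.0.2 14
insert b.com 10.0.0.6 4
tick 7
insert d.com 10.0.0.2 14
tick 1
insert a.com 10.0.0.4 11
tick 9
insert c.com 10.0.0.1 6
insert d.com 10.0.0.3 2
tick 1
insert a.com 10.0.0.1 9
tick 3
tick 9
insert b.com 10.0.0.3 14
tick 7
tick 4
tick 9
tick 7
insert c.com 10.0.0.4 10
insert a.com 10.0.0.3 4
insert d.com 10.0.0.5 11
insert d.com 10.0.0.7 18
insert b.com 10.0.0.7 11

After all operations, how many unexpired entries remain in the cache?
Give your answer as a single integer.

Op 1: tick 3 -> clock=3.
Op 2: tick 4 -> clock=7.
Op 3: tick 7 -> clock=14.
Op 4: insert c.com -> 10.0.0.2 (expiry=14+14=28). clock=14
Op 5: insert b.com -> 10.0.0.6 (expiry=14+4=18). clock=14
Op 6: tick 7 -> clock=21. purged={b.com}
Op 7: insert d.com -> 10.0.0.2 (expiry=21+14=35). clock=21
Op 8: tick 1 -> clock=22.
Op 9: insert a.com -> 10.0.0.4 (expiry=22+11=33). clock=22
Op 10: tick 9 -> clock=31. purged={c.com}
Op 11: insert c.com -> 10.0.0.1 (expiry=31+6=37). clock=31
Op 12: insert d.com -> 10.0.0.3 (expiry=31+2=33). clock=31
Op 13: tick 1 -> clock=32.
Op 14: insert a.com -> 10.0.0.1 (expiry=32+9=41). clock=32
Op 15: tick 3 -> clock=35. purged={d.com}
Op 16: tick 9 -> clock=44. purged={a.com,c.com}
Op 17: insert b.com -> 10.0.0.3 (expiry=44+14=58). clock=44
Op 18: tick 7 -> clock=51.
Op 19: tick 4 -> clock=55.
Op 20: tick 9 -> clock=64. purged={b.com}
Op 21: tick 7 -> clock=71.
Op 22: insert c.com -> 10.0.0.4 (expiry=71+10=81). clock=71
Op 23: insert a.com -> 10.0.0.3 (expiry=71+4=75). clock=71
Op 24: insert d.com -> 10.0.0.5 (expiry=71+11=82). clock=71
Op 25: insert d.com -> 10.0.0.7 (expiry=71+18=89). clock=71
Op 26: insert b.com -> 10.0.0.7 (expiry=71+11=82). clock=71
Final cache (unexpired): {a.com,b.com,c.com,d.com} -> size=4

Answer: 4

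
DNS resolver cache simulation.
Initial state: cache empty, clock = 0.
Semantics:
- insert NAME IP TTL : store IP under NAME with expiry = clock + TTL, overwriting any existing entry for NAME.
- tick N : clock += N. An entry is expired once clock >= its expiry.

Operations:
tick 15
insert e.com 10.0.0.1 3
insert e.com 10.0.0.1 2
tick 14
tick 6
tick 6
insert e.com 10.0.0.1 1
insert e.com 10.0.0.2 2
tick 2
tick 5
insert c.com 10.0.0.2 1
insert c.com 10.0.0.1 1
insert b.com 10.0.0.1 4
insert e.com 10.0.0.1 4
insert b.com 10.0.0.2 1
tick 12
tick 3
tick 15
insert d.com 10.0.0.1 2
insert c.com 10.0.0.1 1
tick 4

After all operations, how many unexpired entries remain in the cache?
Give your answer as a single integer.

Answer: 0

Derivation:
Op 1: tick 15 -> clock=15.
Op 2: insert e.com -> 10.0.0.1 (expiry=15+3=18). clock=15
Op 3: insert e.com -> 10.0.0.1 (expiry=15+2=17). clock=15
Op 4: tick 14 -> clock=29. purged={e.com}
Op 5: tick 6 -> clock=35.
Op 6: tick 6 -> clock=41.
Op 7: insert e.com -> 10.0.0.1 (expiry=41+1=42). clock=41
Op 8: insert e.com -> 10.0.0.2 (expiry=41+2=43). clock=41
Op 9: tick 2 -> clock=43. purged={e.com}
Op 10: tick 5 -> clock=48.
Op 11: insert c.com -> 10.0.0.2 (expiry=48+1=49). clock=48
Op 12: insert c.com -> 10.0.0.1 (expiry=48+1=49). clock=48
Op 13: insert b.com -> 10.0.0.1 (expiry=48+4=52). clock=48
Op 14: insert e.com -> 10.0.0.1 (expiry=48+4=52). clock=48
Op 15: insert b.com -> 10.0.0.2 (expiry=48+1=49). clock=48
Op 16: tick 12 -> clock=60. purged={b.com,c.com,e.com}
Op 17: tick 3 -> clock=63.
Op 18: tick 15 -> clock=78.
Op 19: insert d.com -> 10.0.0.1 (expiry=78+2=80). clock=78
Op 20: insert c.com -> 10.0.0.1 (expiry=78+1=79). clock=78
Op 21: tick 4 -> clock=82. purged={c.com,d.com}
Final cache (unexpired): {} -> size=0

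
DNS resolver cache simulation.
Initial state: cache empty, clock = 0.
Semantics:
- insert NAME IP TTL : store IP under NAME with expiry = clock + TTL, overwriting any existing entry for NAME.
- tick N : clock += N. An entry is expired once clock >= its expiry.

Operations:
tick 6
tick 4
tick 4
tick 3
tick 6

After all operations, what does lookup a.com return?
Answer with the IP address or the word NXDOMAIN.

Answer: NXDOMAIN

Derivation:
Op 1: tick 6 -> clock=6.
Op 2: tick 4 -> clock=10.
Op 3: tick 4 -> clock=14.
Op 4: tick 3 -> clock=17.
Op 5: tick 6 -> clock=23.
lookup a.com: not in cache (expired or never inserted)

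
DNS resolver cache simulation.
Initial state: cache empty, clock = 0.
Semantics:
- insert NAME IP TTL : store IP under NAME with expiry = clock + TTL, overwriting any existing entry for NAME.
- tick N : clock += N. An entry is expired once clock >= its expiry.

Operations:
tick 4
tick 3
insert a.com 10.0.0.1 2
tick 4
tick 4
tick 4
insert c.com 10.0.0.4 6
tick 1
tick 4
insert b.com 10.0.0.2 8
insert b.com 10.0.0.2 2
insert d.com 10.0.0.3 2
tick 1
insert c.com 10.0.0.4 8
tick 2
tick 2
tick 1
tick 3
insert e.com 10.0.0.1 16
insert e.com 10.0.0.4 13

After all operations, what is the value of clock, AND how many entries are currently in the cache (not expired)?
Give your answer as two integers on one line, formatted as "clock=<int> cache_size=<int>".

Op 1: tick 4 -> clock=4.
Op 2: tick 3 -> clock=7.
Op 3: insert a.com -> 10.0.0.1 (expiry=7+2=9). clock=7
Op 4: tick 4 -> clock=11. purged={a.com}
Op 5: tick 4 -> clock=15.
Op 6: tick 4 -> clock=19.
Op 7: insert c.com -> 10.0.0.4 (expiry=19+6=25). clock=19
Op 8: tick 1 -> clock=20.
Op 9: tick 4 -> clock=24.
Op 10: insert b.com -> 10.0.0.2 (expiry=24+8=32). clock=24
Op 11: insert b.com -> 10.0.0.2 (expiry=24+2=26). clock=24
Op 12: insert d.com -> 10.0.0.3 (expiry=24+2=26). clock=24
Op 13: tick 1 -> clock=25. purged={c.com}
Op 14: insert c.com -> 10.0.0.4 (expiry=25+8=33). clock=25
Op 15: tick 2 -> clock=27. purged={b.com,d.com}
Op 16: tick 2 -> clock=29.
Op 17: tick 1 -> clock=30.
Op 18: tick 3 -> clock=33. purged={c.com}
Op 19: insert e.com -> 10.0.0.1 (expiry=33+16=49). clock=33
Op 20: insert e.com -> 10.0.0.4 (expiry=33+13=46). clock=33
Final clock = 33
Final cache (unexpired): {e.com} -> size=1

Answer: clock=33 cache_size=1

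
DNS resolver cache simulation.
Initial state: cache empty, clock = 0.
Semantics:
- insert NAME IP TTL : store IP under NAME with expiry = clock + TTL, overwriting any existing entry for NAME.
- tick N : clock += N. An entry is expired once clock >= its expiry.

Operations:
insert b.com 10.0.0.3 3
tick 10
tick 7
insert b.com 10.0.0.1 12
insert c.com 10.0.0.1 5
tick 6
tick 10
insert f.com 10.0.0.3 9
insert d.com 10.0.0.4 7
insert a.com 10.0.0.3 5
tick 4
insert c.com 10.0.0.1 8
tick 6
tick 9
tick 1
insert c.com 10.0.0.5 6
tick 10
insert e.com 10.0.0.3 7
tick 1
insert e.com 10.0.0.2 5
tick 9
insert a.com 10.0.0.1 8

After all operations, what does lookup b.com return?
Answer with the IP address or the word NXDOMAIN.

Answer: NXDOMAIN

Derivation:
Op 1: insert b.com -> 10.0.0.3 (expiry=0+3=3). clock=0
Op 2: tick 10 -> clock=10. purged={b.com}
Op 3: tick 7 -> clock=17.
Op 4: insert b.com -> 10.0.0.1 (expiry=17+12=29). clock=17
Op 5: insert c.com -> 10.0.0.1 (expiry=17+5=22). clock=17
Op 6: tick 6 -> clock=23. purged={c.com}
Op 7: tick 10 -> clock=33. purged={b.com}
Op 8: insert f.com -> 10.0.0.3 (expiry=33+9=42). clock=33
Op 9: insert d.com -> 10.0.0.4 (expiry=33+7=40). clock=33
Op 10: insert a.com -> 10.0.0.3 (expiry=33+5=38). clock=33
Op 11: tick 4 -> clock=37.
Op 12: insert c.com -> 10.0.0.1 (expiry=37+8=45). clock=37
Op 13: tick 6 -> clock=43. purged={a.com,d.com,f.com}
Op 14: tick 9 -> clock=52. purged={c.com}
Op 15: tick 1 -> clock=53.
Op 16: insert c.com -> 10.0.0.5 (expiry=53+6=59). clock=53
Op 17: tick 10 -> clock=63. purged={c.com}
Op 18: insert e.com -> 10.0.0.3 (expiry=63+7=70). clock=63
Op 19: tick 1 -> clock=64.
Op 20: insert e.com -> 10.0.0.2 (expiry=64+5=69). clock=64
Op 21: tick 9 -> clock=73. purged={e.com}
Op 22: insert a.com -> 10.0.0.1 (expiry=73+8=81). clock=73
lookup b.com: not in cache (expired or never inserted)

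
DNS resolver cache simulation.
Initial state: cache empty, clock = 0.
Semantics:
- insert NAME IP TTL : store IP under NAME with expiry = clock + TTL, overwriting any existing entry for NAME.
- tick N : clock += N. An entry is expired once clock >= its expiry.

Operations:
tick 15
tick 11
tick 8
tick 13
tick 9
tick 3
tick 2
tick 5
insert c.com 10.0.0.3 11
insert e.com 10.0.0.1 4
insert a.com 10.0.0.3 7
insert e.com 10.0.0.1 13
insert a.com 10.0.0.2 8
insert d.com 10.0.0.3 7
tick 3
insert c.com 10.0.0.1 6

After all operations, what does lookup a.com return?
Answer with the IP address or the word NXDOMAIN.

Answer: 10.0.0.2

Derivation:
Op 1: tick 15 -> clock=15.
Op 2: tick 11 -> clock=26.
Op 3: tick 8 -> clock=34.
Op 4: tick 13 -> clock=47.
Op 5: tick 9 -> clock=56.
Op 6: tick 3 -> clock=59.
Op 7: tick 2 -> clock=61.
Op 8: tick 5 -> clock=66.
Op 9: insert c.com -> 10.0.0.3 (expiry=66+11=77). clock=66
Op 10: insert e.com -> 10.0.0.1 (expiry=66+4=70). clock=66
Op 11: insert a.com -> 10.0.0.3 (expiry=66+7=73). clock=66
Op 12: insert e.com -> 10.0.0.1 (expiry=66+13=79). clock=66
Op 13: insert a.com -> 10.0.0.2 (expiry=66+8=74). clock=66
Op 14: insert d.com -> 10.0.0.3 (expiry=66+7=73). clock=66
Op 15: tick 3 -> clock=69.
Op 16: insert c.com -> 10.0.0.1 (expiry=69+6=75). clock=69
lookup a.com: present, ip=10.0.0.2 expiry=74 > clock=69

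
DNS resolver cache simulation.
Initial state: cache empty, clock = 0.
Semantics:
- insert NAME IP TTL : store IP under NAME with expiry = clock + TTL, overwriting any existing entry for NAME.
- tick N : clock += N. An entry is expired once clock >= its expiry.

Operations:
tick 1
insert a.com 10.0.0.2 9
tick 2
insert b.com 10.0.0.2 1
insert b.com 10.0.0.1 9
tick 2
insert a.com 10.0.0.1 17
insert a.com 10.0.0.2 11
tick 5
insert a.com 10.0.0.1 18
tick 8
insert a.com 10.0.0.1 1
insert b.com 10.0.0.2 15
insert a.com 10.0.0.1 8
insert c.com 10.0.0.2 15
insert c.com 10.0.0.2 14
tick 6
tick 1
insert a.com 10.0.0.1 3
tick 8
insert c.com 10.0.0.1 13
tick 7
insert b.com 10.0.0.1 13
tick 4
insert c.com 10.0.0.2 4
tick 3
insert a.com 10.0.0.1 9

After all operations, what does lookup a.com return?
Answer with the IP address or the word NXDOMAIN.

Op 1: tick 1 -> clock=1.
Op 2: insert a.com -> 10.0.0.2 (expiry=1+9=10). clock=1
Op 3: tick 2 -> clock=3.
Op 4: insert b.com -> 10.0.0.2 (expiry=3+1=4). clock=3
Op 5: insert b.com -> 10.0.0.1 (expiry=3+9=12). clock=3
Op 6: tick 2 -> clock=5.
Op 7: insert a.com -> 10.0.0.1 (expiry=5+17=22). clock=5
Op 8: insert a.com -> 10.0.0.2 (expiry=5+11=16). clock=5
Op 9: tick 5 -> clock=10.
Op 10: insert a.com -> 10.0.0.1 (expiry=10+18=28). clock=10
Op 11: tick 8 -> clock=18. purged={b.com}
Op 12: insert a.com -> 10.0.0.1 (expiry=18+1=19). clock=18
Op 13: insert b.com -> 10.0.0.2 (expiry=18+15=33). clock=18
Op 14: insert a.com -> 10.0.0.1 (expiry=18+8=26). clock=18
Op 15: insert c.com -> 10.0.0.2 (expiry=18+15=33). clock=18
Op 16: insert c.com -> 10.0.0.2 (expiry=18+14=32). clock=18
Op 17: tick 6 -> clock=24.
Op 18: tick 1 -> clock=25.
Op 19: insert a.com -> 10.0.0.1 (expiry=25+3=28). clock=25
Op 20: tick 8 -> clock=33. purged={a.com,b.com,c.com}
Op 21: insert c.com -> 10.0.0.1 (expiry=33+13=46). clock=33
Op 22: tick 7 -> clock=40.
Op 23: insert b.com -> 10.0.0.1 (expiry=40+13=53). clock=40
Op 24: tick 4 -> clock=44.
Op 25: insert c.com -> 10.0.0.2 (expiry=44+4=48). clock=44
Op 26: tick 3 -> clock=47.
Op 27: insert a.com -> 10.0.0.1 (expiry=47+9=56). clock=47
lookup a.com: present, ip=10.0.0.1 expiry=56 > clock=47

Answer: 10.0.0.1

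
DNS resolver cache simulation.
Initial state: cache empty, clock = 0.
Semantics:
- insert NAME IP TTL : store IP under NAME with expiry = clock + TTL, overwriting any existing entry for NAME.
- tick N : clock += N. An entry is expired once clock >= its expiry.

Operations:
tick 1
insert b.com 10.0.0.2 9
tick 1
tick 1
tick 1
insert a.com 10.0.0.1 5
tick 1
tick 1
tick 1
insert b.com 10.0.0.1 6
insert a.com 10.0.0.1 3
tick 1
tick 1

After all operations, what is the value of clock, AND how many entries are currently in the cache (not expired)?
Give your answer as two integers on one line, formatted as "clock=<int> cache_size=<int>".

Op 1: tick 1 -> clock=1.
Op 2: insert b.com -> 10.0.0.2 (expiry=1+9=10). clock=1
Op 3: tick 1 -> clock=2.
Op 4: tick 1 -> clock=3.
Op 5: tick 1 -> clock=4.
Op 6: insert a.com -> 10.0.0.1 (expiry=4+5=9). clock=4
Op 7: tick 1 -> clock=5.
Op 8: tick 1 -> clock=6.
Op 9: tick 1 -> clock=7.
Op 10: insert b.com -> 10.0.0.1 (expiry=7+6=13). clock=7
Op 11: insert a.com -> 10.0.0.1 (expiry=7+3=10). clock=7
Op 12: tick 1 -> clock=8.
Op 13: tick 1 -> clock=9.
Final clock = 9
Final cache (unexpired): {a.com,b.com} -> size=2

Answer: clock=9 cache_size=2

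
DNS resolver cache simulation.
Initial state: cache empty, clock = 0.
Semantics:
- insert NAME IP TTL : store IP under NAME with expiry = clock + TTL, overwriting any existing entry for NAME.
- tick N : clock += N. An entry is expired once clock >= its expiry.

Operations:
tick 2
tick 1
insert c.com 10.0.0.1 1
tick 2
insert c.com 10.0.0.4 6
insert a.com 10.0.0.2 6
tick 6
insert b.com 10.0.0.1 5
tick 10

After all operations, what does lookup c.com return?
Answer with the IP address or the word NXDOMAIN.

Answer: NXDOMAIN

Derivation:
Op 1: tick 2 -> clock=2.
Op 2: tick 1 -> clock=3.
Op 3: insert c.com -> 10.0.0.1 (expiry=3+1=4). clock=3
Op 4: tick 2 -> clock=5. purged={c.com}
Op 5: insert c.com -> 10.0.0.4 (expiry=5+6=11). clock=5
Op 6: insert a.com -> 10.0.0.2 (expiry=5+6=11). clock=5
Op 7: tick 6 -> clock=11. purged={a.com,c.com}
Op 8: insert b.com -> 10.0.0.1 (expiry=11+5=16). clock=11
Op 9: tick 10 -> clock=21. purged={b.com}
lookup c.com: not in cache (expired or never inserted)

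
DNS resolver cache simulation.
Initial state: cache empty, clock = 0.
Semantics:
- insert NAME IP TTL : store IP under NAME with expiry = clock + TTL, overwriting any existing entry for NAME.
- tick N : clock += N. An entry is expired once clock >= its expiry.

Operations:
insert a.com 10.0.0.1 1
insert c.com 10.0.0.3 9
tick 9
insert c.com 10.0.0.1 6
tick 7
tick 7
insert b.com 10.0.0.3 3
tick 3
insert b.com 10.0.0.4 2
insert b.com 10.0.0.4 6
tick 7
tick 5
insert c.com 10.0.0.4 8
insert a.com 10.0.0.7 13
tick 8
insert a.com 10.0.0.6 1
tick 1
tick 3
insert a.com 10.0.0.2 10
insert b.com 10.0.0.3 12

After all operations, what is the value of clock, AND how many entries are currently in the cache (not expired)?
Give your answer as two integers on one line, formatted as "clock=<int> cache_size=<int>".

Op 1: insert a.com -> 10.0.0.1 (expiry=0+1=1). clock=0
Op 2: insert c.com -> 10.0.0.3 (expiry=0+9=9). clock=0
Op 3: tick 9 -> clock=9. purged={a.com,c.com}
Op 4: insert c.com -> 10.0.0.1 (expiry=9+6=15). clock=9
Op 5: tick 7 -> clock=16. purged={c.com}
Op 6: tick 7 -> clock=23.
Op 7: insert b.com -> 10.0.0.3 (expiry=23+3=26). clock=23
Op 8: tick 3 -> clock=26. purged={b.com}
Op 9: insert b.com -> 10.0.0.4 (expiry=26+2=28). clock=26
Op 10: insert b.com -> 10.0.0.4 (expiry=26+6=32). clock=26
Op 11: tick 7 -> clock=33. purged={b.com}
Op 12: tick 5 -> clock=38.
Op 13: insert c.com -> 10.0.0.4 (expiry=38+8=46). clock=38
Op 14: insert a.com -> 10.0.0.7 (expiry=38+13=51). clock=38
Op 15: tick 8 -> clock=46. purged={c.com}
Op 16: insert a.com -> 10.0.0.6 (expiry=46+1=47). clock=46
Op 17: tick 1 -> clock=47. purged={a.com}
Op 18: tick 3 -> clock=50.
Op 19: insert a.com -> 10.0.0.2 (expiry=50+10=60). clock=50
Op 20: insert b.com -> 10.0.0.3 (expiry=50+12=62). clock=50
Final clock = 50
Final cache (unexpired): {a.com,b.com} -> size=2

Answer: clock=50 cache_size=2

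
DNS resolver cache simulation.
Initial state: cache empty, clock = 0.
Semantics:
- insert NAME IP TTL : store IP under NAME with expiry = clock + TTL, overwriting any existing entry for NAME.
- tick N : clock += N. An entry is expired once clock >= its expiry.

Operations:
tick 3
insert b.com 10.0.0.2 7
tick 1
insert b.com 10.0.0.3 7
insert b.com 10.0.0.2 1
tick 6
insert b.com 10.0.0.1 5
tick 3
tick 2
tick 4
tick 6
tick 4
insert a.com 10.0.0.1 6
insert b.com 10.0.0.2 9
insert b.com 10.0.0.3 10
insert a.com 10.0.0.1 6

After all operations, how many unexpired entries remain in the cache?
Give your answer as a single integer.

Answer: 2

Derivation:
Op 1: tick 3 -> clock=3.
Op 2: insert b.com -> 10.0.0.2 (expiry=3+7=10). clock=3
Op 3: tick 1 -> clock=4.
Op 4: insert b.com -> 10.0.0.3 (expiry=4+7=11). clock=4
Op 5: insert b.com -> 10.0.0.2 (expiry=4+1=5). clock=4
Op 6: tick 6 -> clock=10. purged={b.com}
Op 7: insert b.com -> 10.0.0.1 (expiry=10+5=15). clock=10
Op 8: tick 3 -> clock=13.
Op 9: tick 2 -> clock=15. purged={b.com}
Op 10: tick 4 -> clock=19.
Op 11: tick 6 -> clock=25.
Op 12: tick 4 -> clock=29.
Op 13: insert a.com -> 10.0.0.1 (expiry=29+6=35). clock=29
Op 14: insert b.com -> 10.0.0.2 (expiry=29+9=38). clock=29
Op 15: insert b.com -> 10.0.0.3 (expiry=29+10=39). clock=29
Op 16: insert a.com -> 10.0.0.1 (expiry=29+6=35). clock=29
Final cache (unexpired): {a.com,b.com} -> size=2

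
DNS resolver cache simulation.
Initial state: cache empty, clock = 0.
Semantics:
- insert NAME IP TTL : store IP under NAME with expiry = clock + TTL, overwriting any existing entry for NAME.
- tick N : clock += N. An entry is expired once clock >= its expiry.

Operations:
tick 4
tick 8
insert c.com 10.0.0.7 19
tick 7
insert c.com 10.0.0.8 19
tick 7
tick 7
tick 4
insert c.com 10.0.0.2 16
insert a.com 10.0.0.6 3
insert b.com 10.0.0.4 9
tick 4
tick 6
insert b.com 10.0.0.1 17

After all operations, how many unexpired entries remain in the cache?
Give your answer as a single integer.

Op 1: tick 4 -> clock=4.
Op 2: tick 8 -> clock=12.
Op 3: insert c.com -> 10.0.0.7 (expiry=12+19=31). clock=12
Op 4: tick 7 -> clock=19.
Op 5: insert c.com -> 10.0.0.8 (expiry=19+19=38). clock=19
Op 6: tick 7 -> clock=26.
Op 7: tick 7 -> clock=33.
Op 8: tick 4 -> clock=37.
Op 9: insert c.com -> 10.0.0.2 (expiry=37+16=53). clock=37
Op 10: insert a.com -> 10.0.0.6 (expiry=37+3=40). clock=37
Op 11: insert b.com -> 10.0.0.4 (expiry=37+9=46). clock=37
Op 12: tick 4 -> clock=41. purged={a.com}
Op 13: tick 6 -> clock=47. purged={b.com}
Op 14: insert b.com -> 10.0.0.1 (expiry=47+17=64). clock=47
Final cache (unexpired): {b.com,c.com} -> size=2

Answer: 2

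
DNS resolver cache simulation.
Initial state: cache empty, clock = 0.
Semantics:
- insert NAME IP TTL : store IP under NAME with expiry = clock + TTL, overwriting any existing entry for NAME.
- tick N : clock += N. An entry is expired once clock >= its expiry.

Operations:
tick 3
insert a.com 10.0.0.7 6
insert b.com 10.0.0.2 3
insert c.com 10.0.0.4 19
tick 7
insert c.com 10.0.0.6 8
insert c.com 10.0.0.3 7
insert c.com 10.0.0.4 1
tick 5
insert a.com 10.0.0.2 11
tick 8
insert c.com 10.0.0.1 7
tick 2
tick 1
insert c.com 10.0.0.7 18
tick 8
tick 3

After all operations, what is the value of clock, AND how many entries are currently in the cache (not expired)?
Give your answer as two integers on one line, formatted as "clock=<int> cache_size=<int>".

Op 1: tick 3 -> clock=3.
Op 2: insert a.com -> 10.0.0.7 (expiry=3+6=9). clock=3
Op 3: insert b.com -> 10.0.0.2 (expiry=3+3=6). clock=3
Op 4: insert c.com -> 10.0.0.4 (expiry=3+19=22). clock=3
Op 5: tick 7 -> clock=10. purged={a.com,b.com}
Op 6: insert c.com -> 10.0.0.6 (expiry=10+8=18). clock=10
Op 7: insert c.com -> 10.0.0.3 (expiry=10+7=17). clock=10
Op 8: insert c.com -> 10.0.0.4 (expiry=10+1=11). clock=10
Op 9: tick 5 -> clock=15. purged={c.com}
Op 10: insert a.com -> 10.0.0.2 (expiry=15+11=26). clock=15
Op 11: tick 8 -> clock=23.
Op 12: insert c.com -> 10.0.0.1 (expiry=23+7=30). clock=23
Op 13: tick 2 -> clock=25.
Op 14: tick 1 -> clock=26. purged={a.com}
Op 15: insert c.com -> 10.0.0.7 (expiry=26+18=44). clock=26
Op 16: tick 8 -> clock=34.
Op 17: tick 3 -> clock=37.
Final clock = 37
Final cache (unexpired): {c.com} -> size=1

Answer: clock=37 cache_size=1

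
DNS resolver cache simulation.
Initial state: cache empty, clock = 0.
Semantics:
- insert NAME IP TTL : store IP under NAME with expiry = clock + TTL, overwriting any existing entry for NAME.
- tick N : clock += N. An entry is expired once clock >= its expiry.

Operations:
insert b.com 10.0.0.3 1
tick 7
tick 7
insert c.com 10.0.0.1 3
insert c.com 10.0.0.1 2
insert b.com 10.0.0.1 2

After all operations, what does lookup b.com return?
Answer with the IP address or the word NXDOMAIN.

Answer: 10.0.0.1

Derivation:
Op 1: insert b.com -> 10.0.0.3 (expiry=0+1=1). clock=0
Op 2: tick 7 -> clock=7. purged={b.com}
Op 3: tick 7 -> clock=14.
Op 4: insert c.com -> 10.0.0.1 (expiry=14+3=17). clock=14
Op 5: insert c.com -> 10.0.0.1 (expiry=14+2=16). clock=14
Op 6: insert b.com -> 10.0.0.1 (expiry=14+2=16). clock=14
lookup b.com: present, ip=10.0.0.1 expiry=16 > clock=14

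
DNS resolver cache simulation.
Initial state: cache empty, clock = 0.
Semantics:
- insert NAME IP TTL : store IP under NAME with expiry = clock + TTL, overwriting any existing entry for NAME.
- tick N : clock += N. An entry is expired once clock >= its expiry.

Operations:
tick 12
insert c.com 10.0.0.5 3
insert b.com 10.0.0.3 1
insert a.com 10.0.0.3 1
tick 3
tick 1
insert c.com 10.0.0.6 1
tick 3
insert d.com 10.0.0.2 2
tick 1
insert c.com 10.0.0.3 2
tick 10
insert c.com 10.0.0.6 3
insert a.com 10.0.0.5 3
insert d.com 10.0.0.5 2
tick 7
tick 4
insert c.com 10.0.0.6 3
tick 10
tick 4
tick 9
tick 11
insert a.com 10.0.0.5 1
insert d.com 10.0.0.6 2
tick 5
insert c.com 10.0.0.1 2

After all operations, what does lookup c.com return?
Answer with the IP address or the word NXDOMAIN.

Answer: 10.0.0.1

Derivation:
Op 1: tick 12 -> clock=12.
Op 2: insert c.com -> 10.0.0.5 (expiry=12+3=15). clock=12
Op 3: insert b.com -> 10.0.0.3 (expiry=12+1=13). clock=12
Op 4: insert a.com -> 10.0.0.3 (expiry=12+1=13). clock=12
Op 5: tick 3 -> clock=15. purged={a.com,b.com,c.com}
Op 6: tick 1 -> clock=16.
Op 7: insert c.com -> 10.0.0.6 (expiry=16+1=17). clock=16
Op 8: tick 3 -> clock=19. purged={c.com}
Op 9: insert d.com -> 10.0.0.2 (expiry=19+2=21). clock=19
Op 10: tick 1 -> clock=20.
Op 11: insert c.com -> 10.0.0.3 (expiry=20+2=22). clock=20
Op 12: tick 10 -> clock=30. purged={c.com,d.com}
Op 13: insert c.com -> 10.0.0.6 (expiry=30+3=33). clock=30
Op 14: insert a.com -> 10.0.0.5 (expiry=30+3=33). clock=30
Op 15: insert d.com -> 10.0.0.5 (expiry=30+2=32). clock=30
Op 16: tick 7 -> clock=37. purged={a.com,c.com,d.com}
Op 17: tick 4 -> clock=41.
Op 18: insert c.com -> 10.0.0.6 (expiry=41+3=44). clock=41
Op 19: tick 10 -> clock=51. purged={c.com}
Op 20: tick 4 -> clock=55.
Op 21: tick 9 -> clock=64.
Op 22: tick 11 -> clock=75.
Op 23: insert a.com -> 10.0.0.5 (expiry=75+1=76). clock=75
Op 24: insert d.com -> 10.0.0.6 (expiry=75+2=77). clock=75
Op 25: tick 5 -> clock=80. purged={a.com,d.com}
Op 26: insert c.com -> 10.0.0.1 (expiry=80+2=82). clock=80
lookup c.com: present, ip=10.0.0.1 expiry=82 > clock=80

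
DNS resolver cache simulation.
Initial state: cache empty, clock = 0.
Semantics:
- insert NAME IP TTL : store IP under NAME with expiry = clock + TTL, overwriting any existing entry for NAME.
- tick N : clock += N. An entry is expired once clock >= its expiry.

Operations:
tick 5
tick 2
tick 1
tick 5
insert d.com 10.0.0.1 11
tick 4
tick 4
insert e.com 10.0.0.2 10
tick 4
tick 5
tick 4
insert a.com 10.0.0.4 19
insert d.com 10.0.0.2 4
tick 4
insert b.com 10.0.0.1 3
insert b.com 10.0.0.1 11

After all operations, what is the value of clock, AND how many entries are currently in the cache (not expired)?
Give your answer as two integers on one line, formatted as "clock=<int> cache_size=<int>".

Op 1: tick 5 -> clock=5.
Op 2: tick 2 -> clock=7.
Op 3: tick 1 -> clock=8.
Op 4: tick 5 -> clock=13.
Op 5: insert d.com -> 10.0.0.1 (expiry=13+11=24). clock=13
Op 6: tick 4 -> clock=17.
Op 7: tick 4 -> clock=21.
Op 8: insert e.com -> 10.0.0.2 (expiry=21+10=31). clock=21
Op 9: tick 4 -> clock=25. purged={d.com}
Op 10: tick 5 -> clock=30.
Op 11: tick 4 -> clock=34. purged={e.com}
Op 12: insert a.com -> 10.0.0.4 (expiry=34+19=53). clock=34
Op 13: insert d.com -> 10.0.0.2 (expiry=34+4=38). clock=34
Op 14: tick 4 -> clock=38. purged={d.com}
Op 15: insert b.com -> 10.0.0.1 (expiry=38+3=41). clock=38
Op 16: insert b.com -> 10.0.0.1 (expiry=38+11=49). clock=38
Final clock = 38
Final cache (unexpired): {a.com,b.com} -> size=2

Answer: clock=38 cache_size=2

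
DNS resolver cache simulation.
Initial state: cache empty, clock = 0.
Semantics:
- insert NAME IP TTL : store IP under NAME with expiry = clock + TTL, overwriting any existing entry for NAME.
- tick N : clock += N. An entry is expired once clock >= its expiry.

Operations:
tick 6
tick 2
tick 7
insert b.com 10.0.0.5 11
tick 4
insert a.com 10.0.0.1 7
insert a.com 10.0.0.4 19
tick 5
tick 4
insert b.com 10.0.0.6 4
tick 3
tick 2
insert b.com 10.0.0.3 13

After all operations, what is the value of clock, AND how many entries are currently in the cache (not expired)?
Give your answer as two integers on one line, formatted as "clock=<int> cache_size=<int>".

Op 1: tick 6 -> clock=6.
Op 2: tick 2 -> clock=8.
Op 3: tick 7 -> clock=15.
Op 4: insert b.com -> 10.0.0.5 (expiry=15+11=26). clock=15
Op 5: tick 4 -> clock=19.
Op 6: insert a.com -> 10.0.0.1 (expiry=19+7=26). clock=19
Op 7: insert a.com -> 10.0.0.4 (expiry=19+19=38). clock=19
Op 8: tick 5 -> clock=24.
Op 9: tick 4 -> clock=28. purged={b.com}
Op 10: insert b.com -> 10.0.0.6 (expiry=28+4=32). clock=28
Op 11: tick 3 -> clock=31.
Op 12: tick 2 -> clock=33. purged={b.com}
Op 13: insert b.com -> 10.0.0.3 (expiry=33+13=46). clock=33
Final clock = 33
Final cache (unexpired): {a.com,b.com} -> size=2

Answer: clock=33 cache_size=2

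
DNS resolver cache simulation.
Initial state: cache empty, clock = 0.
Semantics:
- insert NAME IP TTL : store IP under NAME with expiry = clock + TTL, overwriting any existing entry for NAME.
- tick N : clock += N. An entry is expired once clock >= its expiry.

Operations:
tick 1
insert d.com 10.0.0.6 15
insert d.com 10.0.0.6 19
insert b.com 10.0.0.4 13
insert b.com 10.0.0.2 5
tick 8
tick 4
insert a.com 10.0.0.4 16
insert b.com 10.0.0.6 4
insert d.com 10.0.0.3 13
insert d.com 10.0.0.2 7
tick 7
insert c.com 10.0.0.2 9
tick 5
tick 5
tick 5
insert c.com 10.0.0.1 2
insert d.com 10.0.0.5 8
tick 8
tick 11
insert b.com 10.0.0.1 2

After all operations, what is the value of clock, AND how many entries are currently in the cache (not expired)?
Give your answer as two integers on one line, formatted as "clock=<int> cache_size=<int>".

Op 1: tick 1 -> clock=1.
Op 2: insert d.com -> 10.0.0.6 (expiry=1+15=16). clock=1
Op 3: insert d.com -> 10.0.0.6 (expiry=1+19=20). clock=1
Op 4: insert b.com -> 10.0.0.4 (expiry=1+13=14). clock=1
Op 5: insert b.com -> 10.0.0.2 (expiry=1+5=6). clock=1
Op 6: tick 8 -> clock=9. purged={b.com}
Op 7: tick 4 -> clock=13.
Op 8: insert a.com -> 10.0.0.4 (expiry=13+16=29). clock=13
Op 9: insert b.com -> 10.0.0.6 (expiry=13+4=17). clock=13
Op 10: insert d.com -> 10.0.0.3 (expiry=13+13=26). clock=13
Op 11: insert d.com -> 10.0.0.2 (expiry=13+7=20). clock=13
Op 12: tick 7 -> clock=20. purged={b.com,d.com}
Op 13: insert c.com -> 10.0.0.2 (expiry=20+9=29). clock=20
Op 14: tick 5 -> clock=25.
Op 15: tick 5 -> clock=30. purged={a.com,c.com}
Op 16: tick 5 -> clock=35.
Op 17: insert c.com -> 10.0.0.1 (expiry=35+2=37). clock=35
Op 18: insert d.com -> 10.0.0.5 (expiry=35+8=43). clock=35
Op 19: tick 8 -> clock=43. purged={c.com,d.com}
Op 20: tick 11 -> clock=54.
Op 21: insert b.com -> 10.0.0.1 (expiry=54+2=56). clock=54
Final clock = 54
Final cache (unexpired): {b.com} -> size=1

Answer: clock=54 cache_size=1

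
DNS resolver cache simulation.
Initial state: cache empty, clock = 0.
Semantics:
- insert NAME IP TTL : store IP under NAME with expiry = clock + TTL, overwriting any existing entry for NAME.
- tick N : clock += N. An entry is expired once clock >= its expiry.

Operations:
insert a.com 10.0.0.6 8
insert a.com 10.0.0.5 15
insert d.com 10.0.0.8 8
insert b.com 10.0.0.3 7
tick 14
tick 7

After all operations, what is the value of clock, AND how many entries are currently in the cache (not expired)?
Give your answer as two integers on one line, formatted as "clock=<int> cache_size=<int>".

Op 1: insert a.com -> 10.0.0.6 (expiry=0+8=8). clock=0
Op 2: insert a.com -> 10.0.0.5 (expiry=0+15=15). clock=0
Op 3: insert d.com -> 10.0.0.8 (expiry=0+8=8). clock=0
Op 4: insert b.com -> 10.0.0.3 (expiry=0+7=7). clock=0
Op 5: tick 14 -> clock=14. purged={b.com,d.com}
Op 6: tick 7 -> clock=21. purged={a.com}
Final clock = 21
Final cache (unexpired): {} -> size=0

Answer: clock=21 cache_size=0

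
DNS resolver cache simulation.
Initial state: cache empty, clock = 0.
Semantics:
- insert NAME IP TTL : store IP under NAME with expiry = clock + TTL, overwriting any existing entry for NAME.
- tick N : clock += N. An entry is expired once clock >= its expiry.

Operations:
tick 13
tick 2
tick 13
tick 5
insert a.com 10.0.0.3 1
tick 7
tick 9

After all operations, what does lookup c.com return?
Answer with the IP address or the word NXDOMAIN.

Answer: NXDOMAIN

Derivation:
Op 1: tick 13 -> clock=13.
Op 2: tick 2 -> clock=15.
Op 3: tick 13 -> clock=28.
Op 4: tick 5 -> clock=33.
Op 5: insert a.com -> 10.0.0.3 (expiry=33+1=34). clock=33
Op 6: tick 7 -> clock=40. purged={a.com}
Op 7: tick 9 -> clock=49.
lookup c.com: not in cache (expired or never inserted)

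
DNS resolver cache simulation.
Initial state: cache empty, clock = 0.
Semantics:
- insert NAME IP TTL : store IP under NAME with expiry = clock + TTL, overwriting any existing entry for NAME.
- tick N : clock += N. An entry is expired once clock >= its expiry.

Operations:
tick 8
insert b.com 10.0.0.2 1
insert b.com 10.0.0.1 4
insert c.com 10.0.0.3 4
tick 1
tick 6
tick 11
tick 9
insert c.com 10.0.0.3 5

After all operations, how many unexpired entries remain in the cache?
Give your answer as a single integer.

Op 1: tick 8 -> clock=8.
Op 2: insert b.com -> 10.0.0.2 (expiry=8+1=9). clock=8
Op 3: insert b.com -> 10.0.0.1 (expiry=8+4=12). clock=8
Op 4: insert c.com -> 10.0.0.3 (expiry=8+4=12). clock=8
Op 5: tick 1 -> clock=9.
Op 6: tick 6 -> clock=15. purged={b.com,c.com}
Op 7: tick 11 -> clock=26.
Op 8: tick 9 -> clock=35.
Op 9: insert c.com -> 10.0.0.3 (expiry=35+5=40). clock=35
Final cache (unexpired): {c.com} -> size=1

Answer: 1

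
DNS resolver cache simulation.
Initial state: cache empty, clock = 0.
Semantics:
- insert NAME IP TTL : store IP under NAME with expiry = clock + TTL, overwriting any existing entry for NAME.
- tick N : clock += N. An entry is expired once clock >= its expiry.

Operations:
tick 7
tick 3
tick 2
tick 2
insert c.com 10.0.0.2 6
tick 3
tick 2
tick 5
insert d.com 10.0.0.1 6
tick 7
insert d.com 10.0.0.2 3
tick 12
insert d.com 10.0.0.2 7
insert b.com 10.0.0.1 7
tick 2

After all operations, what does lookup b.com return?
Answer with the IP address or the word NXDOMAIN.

Op 1: tick 7 -> clock=7.
Op 2: tick 3 -> clock=10.
Op 3: tick 2 -> clock=12.
Op 4: tick 2 -> clock=14.
Op 5: insert c.com -> 10.0.0.2 (expiry=14+6=20). clock=14
Op 6: tick 3 -> clock=17.
Op 7: tick 2 -> clock=19.
Op 8: tick 5 -> clock=24. purged={c.com}
Op 9: insert d.com -> 10.0.0.1 (expiry=24+6=30). clock=24
Op 10: tick 7 -> clock=31. purged={d.com}
Op 11: insert d.com -> 10.0.0.2 (expiry=31+3=34). clock=31
Op 12: tick 12 -> clock=43. purged={d.com}
Op 13: insert d.com -> 10.0.0.2 (expiry=43+7=50). clock=43
Op 14: insert b.com -> 10.0.0.1 (expiry=43+7=50). clock=43
Op 15: tick 2 -> clock=45.
lookup b.com: present, ip=10.0.0.1 expiry=50 > clock=45

Answer: 10.0.0.1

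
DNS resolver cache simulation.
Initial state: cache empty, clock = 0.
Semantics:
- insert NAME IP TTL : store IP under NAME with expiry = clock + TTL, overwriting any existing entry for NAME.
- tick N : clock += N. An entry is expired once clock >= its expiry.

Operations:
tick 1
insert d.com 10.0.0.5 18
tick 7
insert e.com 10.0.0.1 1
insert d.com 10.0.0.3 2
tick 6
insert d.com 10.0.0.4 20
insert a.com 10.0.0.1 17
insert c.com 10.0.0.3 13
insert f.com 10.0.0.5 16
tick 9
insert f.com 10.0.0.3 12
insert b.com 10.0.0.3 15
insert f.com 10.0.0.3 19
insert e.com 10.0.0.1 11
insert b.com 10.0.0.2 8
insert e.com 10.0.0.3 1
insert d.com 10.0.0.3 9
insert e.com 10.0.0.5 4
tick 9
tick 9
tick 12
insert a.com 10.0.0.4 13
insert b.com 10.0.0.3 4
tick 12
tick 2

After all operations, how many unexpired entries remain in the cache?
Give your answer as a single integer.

Op 1: tick 1 -> clock=1.
Op 2: insert d.com -> 10.0.0.5 (expiry=1+18=19). clock=1
Op 3: tick 7 -> clock=8.
Op 4: insert e.com -> 10.0.0.1 (expiry=8+1=9). clock=8
Op 5: insert d.com -> 10.0.0.3 (expiry=8+2=10). clock=8
Op 6: tick 6 -> clock=14. purged={d.com,e.com}
Op 7: insert d.com -> 10.0.0.4 (expiry=14+20=34). clock=14
Op 8: insert a.com -> 10.0.0.1 (expiry=14+17=31). clock=14
Op 9: insert c.com -> 10.0.0.3 (expiry=14+13=27). clock=14
Op 10: insert f.com -> 10.0.0.5 (expiry=14+16=30). clock=14
Op 11: tick 9 -> clock=23.
Op 12: insert f.com -> 10.0.0.3 (expiry=23+12=35). clock=23
Op 13: insert b.com -> 10.0.0.3 (expiry=23+15=38). clock=23
Op 14: insert f.com -> 10.0.0.3 (expiry=23+19=42). clock=23
Op 15: insert e.com -> 10.0.0.1 (expiry=23+11=34). clock=23
Op 16: insert b.com -> 10.0.0.2 (expiry=23+8=31). clock=23
Op 17: insert e.com -> 10.0.0.3 (expiry=23+1=24). clock=23
Op 18: insert d.com -> 10.0.0.3 (expiry=23+9=32). clock=23
Op 19: insert e.com -> 10.0.0.5 (expiry=23+4=27). clock=23
Op 20: tick 9 -> clock=32. purged={a.com,b.com,c.com,d.com,e.com}
Op 21: tick 9 -> clock=41.
Op 22: tick 12 -> clock=53. purged={f.com}
Op 23: insert a.com -> 10.0.0.4 (expiry=53+13=66). clock=53
Op 24: insert b.com -> 10.0.0.3 (expiry=53+4=57). clock=53
Op 25: tick 12 -> clock=65. purged={b.com}
Op 26: tick 2 -> clock=67. purged={a.com}
Final cache (unexpired): {} -> size=0

Answer: 0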